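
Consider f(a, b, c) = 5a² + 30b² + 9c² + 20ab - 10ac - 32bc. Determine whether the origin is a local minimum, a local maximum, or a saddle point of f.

local minimum

The Hessian at the origin is H = [[10, 20, -10], [20, 60, -32], [-10, -32, 18]].
Symmetric row and column elimination reduces H to a congruent diagonal form with pivots 10, 20, 4/5.
So there are 3 positive pivots.
H is positive definite, so the origin is a strict local minimum.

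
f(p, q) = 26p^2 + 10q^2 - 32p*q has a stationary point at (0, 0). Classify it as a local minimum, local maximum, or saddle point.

local minimum

The Hessian at the origin is H = [[52, -32], [-32, 20]].
det H = 52·20 − (-32)² = 16 > 0 and H[1,1] = 52 > 0, so H is positive definite.
Therefore the origin is a local minimum.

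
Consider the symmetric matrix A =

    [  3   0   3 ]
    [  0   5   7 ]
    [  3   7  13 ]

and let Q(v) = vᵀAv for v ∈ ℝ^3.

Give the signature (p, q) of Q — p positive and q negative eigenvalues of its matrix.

(3, 0)

Congruent diagonalization of A (simultaneous row and column reduction) yields pivots 3, 5, 1/5.
So there are 3 positive pivots.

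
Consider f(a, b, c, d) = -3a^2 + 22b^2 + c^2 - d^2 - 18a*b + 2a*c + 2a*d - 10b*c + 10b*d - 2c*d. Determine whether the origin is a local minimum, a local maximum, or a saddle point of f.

The Hessian at the origin is H = [[-6, -18, 2, 2], [-18, 44, -10, 10], [2, -10, 2, -2], [2, 10, -2, -2]].
Row-reducing H symmetrically gives the diagonal entries -6, 98, 8/147, -10.
Counting signs: 2 positive, 2 negative.
H is indefinite, so the origin is a saddle point.

saddle point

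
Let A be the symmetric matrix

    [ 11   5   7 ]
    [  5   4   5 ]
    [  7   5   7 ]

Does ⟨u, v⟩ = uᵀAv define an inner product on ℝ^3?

yes

An LDLᵀ factorisation of A has diagonal entries 11, 19/11, 12/19.
That gives 3 positive pivots.
Hence Q is positive definite.
⟨·,·⟩ is an inner product exactly when A is positive definite.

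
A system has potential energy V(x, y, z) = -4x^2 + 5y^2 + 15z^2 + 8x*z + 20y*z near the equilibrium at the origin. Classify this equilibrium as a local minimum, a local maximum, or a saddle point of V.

saddle point

The Hessian at the origin is H = [[-8, 0, 8], [0, 10, 20], [8, 20, 30]].
Row-reducing H symmetrically gives the diagonal entries -8, 10, -2.
That gives 1 positive, 2 negative pivots.
H is indefinite, so the origin is a saddle point.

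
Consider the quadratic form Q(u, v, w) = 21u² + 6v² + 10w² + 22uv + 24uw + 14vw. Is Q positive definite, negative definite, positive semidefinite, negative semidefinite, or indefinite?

positive definite

The symmetric matrix of Q is A = [[21, 11, 12], [11, 6, 7], [12, 7, 10]].
Leading principal minors: Δ_1 = 21, Δ_2 = 5, Δ_3 = 5.
All leading principal minors are positive, so by Sylvester's criterion Q is positive definite.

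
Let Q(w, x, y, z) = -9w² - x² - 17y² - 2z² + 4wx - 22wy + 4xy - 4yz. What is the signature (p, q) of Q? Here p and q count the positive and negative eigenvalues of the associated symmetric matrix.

(0, 4)

The associated matrix is A = [[-9, 2, -11, 0], [2, -1, 2, 0], [-11, 2, -17, -2], [0, 0, -2, -2]].
Congruent diagonalization of A (simultaneous row and column reduction) yields pivots -9, -5/9, -16/5, -3/4.
So there are 4 negative pivots.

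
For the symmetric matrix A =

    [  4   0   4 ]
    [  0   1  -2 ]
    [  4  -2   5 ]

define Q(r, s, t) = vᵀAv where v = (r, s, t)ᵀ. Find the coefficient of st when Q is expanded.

The coefficient of st is A[2,3] + A[3,2] = 2·(-2) = -4.

-4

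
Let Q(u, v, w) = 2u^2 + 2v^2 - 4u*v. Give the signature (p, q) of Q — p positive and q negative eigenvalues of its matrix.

(1, 0)

The associated matrix is A = [[2, -2, 0], [-2, 2, 0], [0, 0, 0]].
Row-reducing A symmetrically gives the diagonal entries 2, 0, 0.
That gives 1 positive, 2 zero pivots.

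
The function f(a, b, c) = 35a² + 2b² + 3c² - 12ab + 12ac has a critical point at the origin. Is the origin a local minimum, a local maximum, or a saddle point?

The Hessian at the origin is H = [[70, -12, 12], [-12, 4, 0], [12, 0, 6]].
Applying the same elementary operations to the rows and columns of H produces a congruent diagonal matrix with entries 70, 68/35, 30/17.
That gives 3 positive pivots.
H is positive definite, so the origin is a strict local minimum.

local minimum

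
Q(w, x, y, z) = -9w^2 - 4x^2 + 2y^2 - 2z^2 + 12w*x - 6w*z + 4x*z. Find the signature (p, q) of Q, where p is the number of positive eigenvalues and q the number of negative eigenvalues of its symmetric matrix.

The associated matrix is A = [[-9, 6, 0, -3], [6, -4, 0, 2], [0, 0, 2, 0], [-3, 2, 0, -2]].
Applying the same elementary operations to the rows and columns of A produces a congruent diagonal matrix with entries -9, 0, 2, -1.
Counting signs: 1 positive, 2 negative, 1 zero.

(1, 2)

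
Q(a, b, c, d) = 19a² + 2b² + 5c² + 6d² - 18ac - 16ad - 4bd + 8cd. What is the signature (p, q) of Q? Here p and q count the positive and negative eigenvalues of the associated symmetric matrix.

The symmetric matrix is A = [[19, 0, -9, -8], [0, 2, 0, -2], [-9, 0, 5, 4], [-8, -2, 4, 6]].
Row-reducing A symmetrically gives the diagonal entries 19, 2, 14/19, 4/7.
That gives 4 positive pivots.

(4, 0)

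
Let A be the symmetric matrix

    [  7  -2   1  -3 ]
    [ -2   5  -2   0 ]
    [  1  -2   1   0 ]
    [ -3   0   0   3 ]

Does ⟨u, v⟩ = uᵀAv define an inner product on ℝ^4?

yes

Leading principal minors: Δ_1 = 7, Δ_2 = 31, Δ_3 = 6, Δ_4 = 9.
All leading principal minors are positive, so by Sylvester's criterion Q is positive definite.
⟨·,·⟩ is an inner product exactly when A is positive definite.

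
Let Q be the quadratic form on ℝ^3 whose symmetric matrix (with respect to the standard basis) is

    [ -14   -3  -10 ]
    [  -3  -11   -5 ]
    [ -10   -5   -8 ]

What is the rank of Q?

3

An LDLᵀ factorisation of A has diagonal entries -14, -145/14, -2/29.
So there are 3 negative pivots.
The rank is the number of nonzero pivots: 3.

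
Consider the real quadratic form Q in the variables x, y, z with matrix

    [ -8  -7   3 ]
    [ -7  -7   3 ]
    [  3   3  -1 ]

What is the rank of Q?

Congruent diagonalization of A (simultaneous row and column reduction) yields pivots -8, -7/8, 2/7.
Counting signs: 1 positive, 2 negative.
The rank is the number of nonzero pivots: 3.

3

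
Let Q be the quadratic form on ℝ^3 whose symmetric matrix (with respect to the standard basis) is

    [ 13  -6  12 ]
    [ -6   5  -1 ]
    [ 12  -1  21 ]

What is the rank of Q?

Applying the same elementary operations to the rows and columns of A produces a congruent diagonal matrix with entries 13, 29/13, 20/29.
So there are 3 positive pivots.
The rank is the number of nonzero pivots: 3.

3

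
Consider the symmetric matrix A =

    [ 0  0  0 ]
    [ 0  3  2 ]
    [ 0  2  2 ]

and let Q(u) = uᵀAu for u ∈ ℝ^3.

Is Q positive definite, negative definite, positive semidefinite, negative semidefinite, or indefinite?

positive semidefinite

Congruent diagonalization of A (simultaneous row and column reduction) yields pivots 0, 3, 2/3.
That gives 2 positive, 1 zero pivots.
Hence Q is positive semidefinite.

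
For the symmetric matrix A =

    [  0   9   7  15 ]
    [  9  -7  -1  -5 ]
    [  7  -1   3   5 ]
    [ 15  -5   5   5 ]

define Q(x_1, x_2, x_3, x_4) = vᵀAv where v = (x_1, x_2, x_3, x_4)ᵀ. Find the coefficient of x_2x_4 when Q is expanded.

The coefficient of x_2x_4 is A[2,4] + A[4,2] = 2·(-5) = -10.

-10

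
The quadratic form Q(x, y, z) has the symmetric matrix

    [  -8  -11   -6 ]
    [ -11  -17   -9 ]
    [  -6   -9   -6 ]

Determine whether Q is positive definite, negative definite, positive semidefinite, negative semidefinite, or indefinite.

Applying the same elementary operations to the rows and columns of A produces a congruent diagonal matrix with entries -8, -15/8, -6/5.
That gives 3 negative pivots.
Hence Q is negative definite.

negative definite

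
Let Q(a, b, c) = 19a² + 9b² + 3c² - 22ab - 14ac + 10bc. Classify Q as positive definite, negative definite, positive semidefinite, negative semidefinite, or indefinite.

positive definite

The symmetric matrix of Q is A = [[19, -11, -7], [-11, 9, 5], [-7, 5, 3]].
Leading principal minors: Δ_1 = 19, Δ_2 = 50, Δ_3 = 4.
All leading principal minors are positive, so by Sylvester's criterion Q is positive definite.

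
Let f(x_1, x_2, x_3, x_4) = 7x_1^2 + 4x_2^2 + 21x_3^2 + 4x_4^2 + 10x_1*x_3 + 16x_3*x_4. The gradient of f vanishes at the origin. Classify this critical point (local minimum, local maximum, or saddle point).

The Hessian at the origin is H = [[14, 0, 10, 0], [0, 8, 0, 0], [10, 0, 42, 16], [0, 0, 16, 8]].
An LDLᵀ factorisation of H has diagonal entries 14, 8, 244/7, 40/61.
So there are 4 positive pivots.
H is positive definite, so the origin is a strict local minimum.

local minimum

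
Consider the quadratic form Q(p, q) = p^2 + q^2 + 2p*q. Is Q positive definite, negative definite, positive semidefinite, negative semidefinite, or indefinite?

The symmetric matrix is A = [[1, 1], [1, 1]].
Congruent diagonalization of A (simultaneous row and column reduction) yields pivots 1, 0.
Counting signs: 1 positive, 1 zero.
Hence Q is positive semidefinite.

positive semidefinite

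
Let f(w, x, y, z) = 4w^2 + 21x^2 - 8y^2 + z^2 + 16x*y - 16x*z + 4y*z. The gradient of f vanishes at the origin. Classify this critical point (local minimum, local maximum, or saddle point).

The Hessian at the origin is H = [[8, 0, 0, 0], [0, 42, 16, -16], [0, 16, -16, 4], [0, -16, 4, 2]].
Symmetric row and column elimination reduces H to a congruent diagonal form with pivots 8, 42, -464/21, 15/29.
Counting signs: 3 positive, 1 negative.
H is indefinite, so the origin is a saddle point.

saddle point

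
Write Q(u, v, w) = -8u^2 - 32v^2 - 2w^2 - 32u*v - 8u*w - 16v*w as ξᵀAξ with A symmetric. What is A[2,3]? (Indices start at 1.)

-8

The coefficient of v·w in Q is -16. For a symmetric A this equals A[2,3] + A[3,2] = 2·A[2,3].
So A[2,3] = -16/2 = -8.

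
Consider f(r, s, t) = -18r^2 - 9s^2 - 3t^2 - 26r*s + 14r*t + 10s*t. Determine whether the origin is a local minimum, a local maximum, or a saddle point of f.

The Hessian at the origin is H = [[-36, -26, 14], [-26, -18, 10], [14, 10, -6]].
Symmetric row and column elimination reduces H to a congruent diagonal form with pivots -36, 7/9, -4/7.
Counting signs: 1 positive, 2 negative.
H is indefinite, so the origin is a saddle point.

saddle point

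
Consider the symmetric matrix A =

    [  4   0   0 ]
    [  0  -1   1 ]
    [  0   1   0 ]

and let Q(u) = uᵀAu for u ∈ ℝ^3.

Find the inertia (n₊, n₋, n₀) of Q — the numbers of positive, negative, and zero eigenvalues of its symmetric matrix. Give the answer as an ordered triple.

An LDLᵀ factorisation of A has diagonal entries 4, -1, 1.
That gives 2 positive, 1 negative pivots.

(2, 1, 0)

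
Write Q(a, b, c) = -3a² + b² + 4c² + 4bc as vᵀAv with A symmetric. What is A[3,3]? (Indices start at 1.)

The coefficient of c² in Q is 4, and that is exactly A[3,3].

4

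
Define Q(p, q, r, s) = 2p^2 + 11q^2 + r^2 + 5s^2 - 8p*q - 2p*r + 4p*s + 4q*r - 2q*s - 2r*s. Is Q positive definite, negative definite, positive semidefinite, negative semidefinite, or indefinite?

Write A = [[2, -4, -1, 2], [-4, 11, 2, -1], [-1, 2, 1, -1], [2, -1, -1, 5]].
Row-reducing A symmetrically gives the diagonal entries 2, 3, 1/2, 0.
That gives 3 positive, 1 zero pivots.
Hence Q is positive semidefinite.

positive semidefinite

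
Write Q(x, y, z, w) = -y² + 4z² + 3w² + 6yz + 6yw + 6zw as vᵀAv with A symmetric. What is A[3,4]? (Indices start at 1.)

3

The coefficient of z·w in Q is 6. For a symmetric A this equals A[3,4] + A[4,3] = 2·A[3,4].
So A[3,4] = 6/2 = 3.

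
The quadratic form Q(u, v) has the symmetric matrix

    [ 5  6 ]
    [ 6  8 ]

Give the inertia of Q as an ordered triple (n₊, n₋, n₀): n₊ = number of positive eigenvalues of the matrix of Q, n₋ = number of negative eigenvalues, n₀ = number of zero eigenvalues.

An LDLᵀ factorisation of A has diagonal entries 5, 4/5.
That gives 2 positive pivots.

(2, 0, 0)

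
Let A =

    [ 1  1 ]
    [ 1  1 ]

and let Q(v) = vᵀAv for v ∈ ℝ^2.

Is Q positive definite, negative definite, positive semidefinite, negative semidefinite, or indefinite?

positive semidefinite

Row-reducing A symmetrically gives the diagonal entries 1, 0.
That gives 1 positive, 1 zero pivots.
Hence Q is positive semidefinite.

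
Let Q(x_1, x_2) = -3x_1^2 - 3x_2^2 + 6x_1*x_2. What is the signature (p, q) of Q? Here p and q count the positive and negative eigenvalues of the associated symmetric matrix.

The associated matrix is A = [[-3, 3], [3, -3]].
Applying the same elementary operations to the rows and columns of A produces a congruent diagonal matrix with entries -3, 0.
That gives 1 negative, 1 zero pivots.

(0, 1)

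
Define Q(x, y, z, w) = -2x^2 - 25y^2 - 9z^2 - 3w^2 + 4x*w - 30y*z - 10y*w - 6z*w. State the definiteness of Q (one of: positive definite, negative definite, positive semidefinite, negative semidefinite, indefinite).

negative semidefinite

The associated matrix is A = [[-2, 0, 0, 2], [0, -25, -15, -5], [0, -15, -9, -3], [2, -5, -3, -3]].
Row-reducing A symmetrically gives the diagonal entries -2, -25, 0, 0.
So there are 2 negative, 2 zero pivots.
Hence Q is negative semidefinite.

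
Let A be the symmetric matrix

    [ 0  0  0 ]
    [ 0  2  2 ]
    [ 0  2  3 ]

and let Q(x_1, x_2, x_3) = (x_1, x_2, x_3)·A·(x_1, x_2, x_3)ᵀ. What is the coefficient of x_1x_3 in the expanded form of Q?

0

The coefficient of x_1x_3 is A[1,3] + A[3,1] = 2·0 = 0.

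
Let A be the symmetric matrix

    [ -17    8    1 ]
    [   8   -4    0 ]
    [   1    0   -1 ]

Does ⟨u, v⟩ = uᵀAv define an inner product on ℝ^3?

no

Symmetric row and column elimination reduces A to a congruent diagonal form with pivots -17, -4/17, 0.
That gives 2 negative, 1 zero pivots.
Hence Q is negative semidefinite.
⟨·,·⟩ is an inner product exactly when A is positive definite.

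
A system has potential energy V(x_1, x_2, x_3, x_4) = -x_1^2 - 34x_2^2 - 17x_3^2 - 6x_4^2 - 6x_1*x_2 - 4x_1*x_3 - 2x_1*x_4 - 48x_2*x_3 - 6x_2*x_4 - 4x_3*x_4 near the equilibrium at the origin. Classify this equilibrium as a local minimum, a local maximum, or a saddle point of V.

The Hessian at the origin is H = [[-2, -6, -4, -2], [-6, -68, -48, -6], [-4, -48, -34, -4], [-2, -6, -4, -12]].
Row-reducing H symmetrically gives the diagonal entries -2, -50, -2/25, -10.
That gives 4 negative pivots.
H is negative definite, so the origin is a strict local maximum.

local maximum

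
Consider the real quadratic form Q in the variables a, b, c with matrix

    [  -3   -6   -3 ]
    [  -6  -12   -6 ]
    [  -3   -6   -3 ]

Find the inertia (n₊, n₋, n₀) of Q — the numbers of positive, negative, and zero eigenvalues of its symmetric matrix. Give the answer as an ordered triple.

(0, 1, 2)

Applying the same elementary operations to the rows and columns of A produces a congruent diagonal matrix with entries -3, 0, 0.
Counting signs: 1 negative, 2 zero.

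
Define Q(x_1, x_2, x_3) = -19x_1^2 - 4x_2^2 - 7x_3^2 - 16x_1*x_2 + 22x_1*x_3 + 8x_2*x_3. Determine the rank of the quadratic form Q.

2

The symmetric matrix is A = [[-19, -8, 11], [-8, -4, 4], [11, 4, -7]].
Congruent diagonalization of A (simultaneous row and column reduction) yields pivots -19, -12/19, 0.
That gives 2 negative, 1 zero pivots.
The rank is the number of nonzero pivots: 2.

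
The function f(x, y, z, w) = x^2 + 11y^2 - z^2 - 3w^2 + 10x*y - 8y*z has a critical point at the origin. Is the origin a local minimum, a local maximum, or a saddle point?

The Hessian at the origin is H = [[2, 10, 0, 0], [10, 22, -8, 0], [0, -8, -2, 0], [0, 0, 0, -6]].
An LDLᵀ factorisation of H has diagonal entries 2, -28, 2/7, -6.
So there are 2 positive, 2 negative pivots.
H is indefinite, so the origin is a saddle point.

saddle point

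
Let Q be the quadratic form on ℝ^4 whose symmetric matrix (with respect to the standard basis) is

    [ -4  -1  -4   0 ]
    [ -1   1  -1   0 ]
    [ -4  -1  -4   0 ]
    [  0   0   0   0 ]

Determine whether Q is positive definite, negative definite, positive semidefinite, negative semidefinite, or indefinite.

Symmetric row and column elimination reduces A to a congruent diagonal form with pivots -4, 5/4, 0, 0.
Counting signs: 1 positive, 1 negative, 2 zero.
Hence Q is indefinite.

indefinite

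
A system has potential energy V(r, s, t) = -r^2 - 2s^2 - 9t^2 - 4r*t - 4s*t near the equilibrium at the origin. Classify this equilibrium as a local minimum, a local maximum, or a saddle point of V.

The Hessian at the origin is H = [[-2, 0, -4], [0, -4, -4], [-4, -4, -18]].
Symmetric row and column elimination reduces H to a congruent diagonal form with pivots -2, -4, -6.
That gives 3 negative pivots.
H is negative definite, so the origin is a strict local maximum.

local maximum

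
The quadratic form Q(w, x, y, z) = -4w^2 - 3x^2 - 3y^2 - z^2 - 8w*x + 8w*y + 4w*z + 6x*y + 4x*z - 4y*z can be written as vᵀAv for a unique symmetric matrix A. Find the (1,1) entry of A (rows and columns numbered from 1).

-4

The coefficient of w^2 in Q is -4, and that is exactly A[1,1].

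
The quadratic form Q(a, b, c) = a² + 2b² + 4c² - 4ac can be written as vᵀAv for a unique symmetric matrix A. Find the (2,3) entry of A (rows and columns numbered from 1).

The coefficient of b·c in Q is 0. For a symmetric A this equals A[2,3] + A[3,2] = 2·A[2,3].
So A[2,3] = 0/2 = 0.

0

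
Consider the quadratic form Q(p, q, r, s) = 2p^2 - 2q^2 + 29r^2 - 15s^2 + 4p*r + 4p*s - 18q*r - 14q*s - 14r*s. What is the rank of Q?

3

The associated matrix is A = [[2, 0, 2, 2], [0, -2, -9, -7], [2, -9, 29, -7], [2, -7, -7, -15]].
Symmetric row and column elimination reduces A to a congruent diagonal form with pivots 2, -2, 135/2, 0.
Counting signs: 2 positive, 1 negative, 1 zero.
The rank is the number of nonzero pivots: 3.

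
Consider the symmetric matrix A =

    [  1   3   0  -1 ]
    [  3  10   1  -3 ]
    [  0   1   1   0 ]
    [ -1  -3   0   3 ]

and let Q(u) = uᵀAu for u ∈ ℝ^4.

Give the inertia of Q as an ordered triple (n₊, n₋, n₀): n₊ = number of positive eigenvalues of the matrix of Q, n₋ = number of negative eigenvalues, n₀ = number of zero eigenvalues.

Applying the same elementary operations to the rows and columns of A produces a congruent diagonal matrix with entries 1, 1, 0, 2.
So there are 3 positive, 1 zero pivots.

(3, 0, 1)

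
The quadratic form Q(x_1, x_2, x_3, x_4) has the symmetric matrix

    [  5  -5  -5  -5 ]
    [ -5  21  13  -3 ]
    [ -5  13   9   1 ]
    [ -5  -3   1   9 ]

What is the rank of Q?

Congruent diagonalization of A (simultaneous row and column reduction) yields pivots 5, 16, 0, 0.
That gives 2 positive, 2 zero pivots.
The rank is the number of nonzero pivots: 2.

2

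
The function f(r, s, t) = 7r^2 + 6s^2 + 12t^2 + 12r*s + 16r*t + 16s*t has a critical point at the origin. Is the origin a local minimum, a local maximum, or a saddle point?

local minimum

The Hessian at the origin is H = [[14, 12, 16], [12, 12, 16], [16, 16, 24]].
Congruent diagonalization of H (simultaneous row and column reduction) yields pivots 14, 12/7, 8/3.
So there are 3 positive pivots.
H is positive definite, so the origin is a strict local minimum.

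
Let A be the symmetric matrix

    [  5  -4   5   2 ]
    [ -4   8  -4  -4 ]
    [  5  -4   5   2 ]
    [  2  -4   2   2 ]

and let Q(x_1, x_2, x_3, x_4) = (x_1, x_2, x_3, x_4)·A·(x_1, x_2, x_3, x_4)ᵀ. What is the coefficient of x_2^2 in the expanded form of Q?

The coefficient of x_2^2 is the diagonal entry A[2,2] = 8.

8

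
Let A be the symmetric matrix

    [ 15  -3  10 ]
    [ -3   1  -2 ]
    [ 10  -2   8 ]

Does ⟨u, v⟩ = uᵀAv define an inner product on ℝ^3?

yes

Congruent diagonalization of A (simultaneous row and column reduction) yields pivots 15, 2/5, 4/3.
So there are 3 positive pivots.
Hence Q is positive definite.
⟨·,·⟩ is an inner product exactly when A is positive definite.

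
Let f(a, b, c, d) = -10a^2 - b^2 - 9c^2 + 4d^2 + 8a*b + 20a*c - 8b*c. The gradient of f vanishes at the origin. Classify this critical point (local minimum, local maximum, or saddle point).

The Hessian at the origin is H = [[-20, 8, 20, 0], [8, -2, -8, 0], [20, -8, -18, 0], [0, 0, 0, 8]].
An LDLᵀ factorisation of H has diagonal entries -20, 6/5, 2, 8.
That gives 3 positive, 1 negative pivots.
H is indefinite, so the origin is a saddle point.

saddle point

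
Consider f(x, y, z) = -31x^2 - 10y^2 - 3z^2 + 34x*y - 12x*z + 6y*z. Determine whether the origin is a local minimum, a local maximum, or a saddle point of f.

The Hessian at the origin is H = [[-62, 34, -12], [34, -20, 6], [-12, 6, -6]].
Applying the same elementary operations to the rows and columns of H produces a congruent diagonal matrix with entries -62, -42/31, -24/7.
So there are 3 negative pivots.
H is negative definite, so the origin is a strict local maximum.

local maximum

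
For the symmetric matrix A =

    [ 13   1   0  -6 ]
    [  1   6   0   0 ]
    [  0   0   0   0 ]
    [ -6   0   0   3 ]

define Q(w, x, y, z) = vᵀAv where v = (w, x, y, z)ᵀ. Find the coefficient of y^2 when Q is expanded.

0

The coefficient of y^2 is the diagonal entry A[3,3] = 0.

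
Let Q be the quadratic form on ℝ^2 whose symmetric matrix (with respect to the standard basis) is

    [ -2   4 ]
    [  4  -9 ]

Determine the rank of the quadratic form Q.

Row-reducing A symmetrically gives the diagonal entries -2, -1.
Counting signs: 2 negative.
The rank is the number of nonzero pivots: 2.

2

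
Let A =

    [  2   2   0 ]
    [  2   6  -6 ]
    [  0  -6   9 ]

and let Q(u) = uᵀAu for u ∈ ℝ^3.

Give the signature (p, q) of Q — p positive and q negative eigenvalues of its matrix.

Congruent diagonalization of A (simultaneous row and column reduction) yields pivots 2, 4, 0.
So there are 2 positive, 1 zero pivots.

(2, 0)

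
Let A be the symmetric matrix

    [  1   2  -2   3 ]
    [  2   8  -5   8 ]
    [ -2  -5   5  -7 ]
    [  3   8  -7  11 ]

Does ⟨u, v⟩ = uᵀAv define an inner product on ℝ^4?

yes

Congruent diagonalization of A (simultaneous row and column reduction) yields pivots 1, 4, 3/4, 2/3.
That gives 4 positive pivots.
Hence Q is positive definite.
⟨·,·⟩ is an inner product exactly when A is positive definite.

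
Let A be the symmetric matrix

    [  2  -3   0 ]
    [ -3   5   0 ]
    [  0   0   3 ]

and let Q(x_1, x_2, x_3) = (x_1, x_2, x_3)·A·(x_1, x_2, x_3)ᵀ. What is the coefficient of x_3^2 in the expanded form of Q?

3

The coefficient of x_3^2 is the diagonal entry A[3,3] = 3.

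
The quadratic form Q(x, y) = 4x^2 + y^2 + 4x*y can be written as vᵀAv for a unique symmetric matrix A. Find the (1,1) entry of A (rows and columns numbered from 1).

4

The coefficient of x^2 in Q is 4, and that is exactly A[1,1].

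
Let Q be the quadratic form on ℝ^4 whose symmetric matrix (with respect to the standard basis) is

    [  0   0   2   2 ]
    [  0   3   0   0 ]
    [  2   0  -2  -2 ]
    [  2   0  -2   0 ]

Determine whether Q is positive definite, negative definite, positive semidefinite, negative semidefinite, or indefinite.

A is congruent to a diagonal matrix with 3 positive, 1 negative and 0 zero entries, so Q is indefinite.

indefinite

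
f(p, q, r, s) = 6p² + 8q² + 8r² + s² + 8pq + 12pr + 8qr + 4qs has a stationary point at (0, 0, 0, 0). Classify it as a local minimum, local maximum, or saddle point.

The Hessian at the origin is H = [[12, 8, 12, 0], [8, 16, 8, 4], [12, 8, 16, 0], [0, 4, 0, 2]].
Row-reducing H symmetrically gives the diagonal entries 12, 32/3, 4, 1/2.
That gives 4 positive pivots.
H is positive definite, so the origin is a strict local minimum.

local minimum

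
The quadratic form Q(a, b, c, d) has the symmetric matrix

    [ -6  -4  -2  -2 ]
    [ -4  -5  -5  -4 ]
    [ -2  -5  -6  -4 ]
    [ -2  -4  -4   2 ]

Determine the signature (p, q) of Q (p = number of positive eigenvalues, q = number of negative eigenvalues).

An LDLᵀ factorisation of A has diagonal entries -6, -7/3, 3/7, 4.
That gives 2 positive, 2 negative pivots.

(2, 2)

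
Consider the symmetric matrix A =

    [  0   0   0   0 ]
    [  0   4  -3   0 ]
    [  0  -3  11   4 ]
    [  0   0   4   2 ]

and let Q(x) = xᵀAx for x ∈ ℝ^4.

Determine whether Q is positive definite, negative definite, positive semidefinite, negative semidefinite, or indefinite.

positive semidefinite

Congruent diagonalization of A (simultaneous row and column reduction) yields pivots 0, 4, 35/4, 6/35.
So there are 3 positive, 1 zero pivots.
Hence Q is positive semidefinite.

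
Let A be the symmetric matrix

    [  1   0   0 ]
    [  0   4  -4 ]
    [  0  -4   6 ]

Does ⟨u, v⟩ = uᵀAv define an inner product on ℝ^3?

An LDLᵀ factorisation of A has diagonal entries 1, 4, 2.
Counting signs: 3 positive.
Hence Q is positive definite.
⟨·,·⟩ is an inner product exactly when A is positive definite.

yes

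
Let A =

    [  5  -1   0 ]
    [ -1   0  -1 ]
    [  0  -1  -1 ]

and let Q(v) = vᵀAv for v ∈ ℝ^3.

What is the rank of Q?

3

Symmetric row and column elimination reduces A to a congruent diagonal form with pivots 5, -1/5, 4.
Counting signs: 2 positive, 1 negative.
The rank is the number of nonzero pivots: 3.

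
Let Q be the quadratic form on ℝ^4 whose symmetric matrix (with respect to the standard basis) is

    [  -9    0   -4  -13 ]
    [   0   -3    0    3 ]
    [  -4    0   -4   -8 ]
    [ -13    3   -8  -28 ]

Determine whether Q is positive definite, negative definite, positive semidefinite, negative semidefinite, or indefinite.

Leading principal minors: Δ_1 = -9, Δ_2 = 27, Δ_3 = -60, Δ_4 = 240.
The signs alternate starting with Δ_1 < 0, so by Sylvester's criterion Q is negative definite.

negative definite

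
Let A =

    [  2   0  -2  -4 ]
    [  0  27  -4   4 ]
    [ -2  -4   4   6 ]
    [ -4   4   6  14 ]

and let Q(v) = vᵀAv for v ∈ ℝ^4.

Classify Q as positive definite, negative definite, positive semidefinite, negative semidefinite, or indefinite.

positive definite

Row-reducing A symmetrically gives the diagonal entries 2, 27, 38/27, 12/19.
Counting signs: 4 positive.
Hence Q is positive definite.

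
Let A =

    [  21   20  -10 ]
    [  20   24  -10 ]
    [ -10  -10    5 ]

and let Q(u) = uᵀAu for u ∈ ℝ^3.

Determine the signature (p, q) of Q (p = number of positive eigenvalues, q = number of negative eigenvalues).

(3, 0)

An LDLᵀ factorisation of A has diagonal entries 21, 104/21, 5/26.
Counting signs: 3 positive.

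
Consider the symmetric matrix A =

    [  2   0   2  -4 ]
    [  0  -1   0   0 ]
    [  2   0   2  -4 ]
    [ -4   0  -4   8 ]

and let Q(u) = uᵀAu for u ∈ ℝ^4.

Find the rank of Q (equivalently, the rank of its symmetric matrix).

2

Symmetric row and column elimination reduces A to a congruent diagonal form with pivots 2, -1, 0, 0.
That gives 1 positive, 1 negative, 2 zero pivots.
The rank is the number of nonzero pivots: 2.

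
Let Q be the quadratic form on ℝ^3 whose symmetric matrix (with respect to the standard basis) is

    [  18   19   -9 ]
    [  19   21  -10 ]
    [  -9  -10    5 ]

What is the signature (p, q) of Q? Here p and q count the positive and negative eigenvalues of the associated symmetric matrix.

(3, 0)

Symmetric row and column elimination reduces A to a congruent diagonal form with pivots 18, 17/18, 4/17.
So there are 3 positive pivots.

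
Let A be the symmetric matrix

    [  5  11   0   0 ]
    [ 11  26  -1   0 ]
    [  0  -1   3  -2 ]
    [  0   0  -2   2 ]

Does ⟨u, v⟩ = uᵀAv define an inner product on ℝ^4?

Leading principal minors: Δ_1 = 5, Δ_2 = 9, Δ_3 = 22, Δ_4 = 8.
All leading principal minors are positive, so by Sylvester's criterion Q is positive definite.
⟨·,·⟩ is an inner product exactly when A is positive definite.

yes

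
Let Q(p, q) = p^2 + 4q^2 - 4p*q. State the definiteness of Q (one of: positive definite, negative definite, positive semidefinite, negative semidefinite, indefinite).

positive semidefinite

The associated matrix is A = [[1, -2], [-2, 4]].
Applying the same elementary operations to the rows and columns of A produces a congruent diagonal matrix with entries 1, 0.
So there are 1 positive, 1 zero pivots.
Hence Q is positive semidefinite.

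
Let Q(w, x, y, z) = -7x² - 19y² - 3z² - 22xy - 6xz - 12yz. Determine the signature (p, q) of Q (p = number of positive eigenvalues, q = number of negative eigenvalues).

Write A = [[0, 0, 0, 0], [0, -7, -11, -3], [0, -11, -19, -6], [0, -3, -6, -3]].
Congruent diagonalization of A (simultaneous row and column reduction) yields pivots 0, -7, -12/7, -3/4.
So there are 3 negative, 1 zero pivots.

(0, 3)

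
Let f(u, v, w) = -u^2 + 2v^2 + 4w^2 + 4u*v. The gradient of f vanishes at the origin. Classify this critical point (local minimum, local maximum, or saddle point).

saddle point

The Hessian at the origin is H = [[-2, 4, 0], [4, 4, 0], [0, 0, 8]].
Symmetric row and column elimination reduces H to a congruent diagonal form with pivots -2, 12, 8.
Counting signs: 2 positive, 1 negative.
H is indefinite, so the origin is a saddle point.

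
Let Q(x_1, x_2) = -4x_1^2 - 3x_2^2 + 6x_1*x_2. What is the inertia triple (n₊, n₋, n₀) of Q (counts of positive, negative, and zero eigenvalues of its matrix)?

The associated matrix is A = [[-4, 3], [3, -3]].
An LDLᵀ factorisation of A has diagonal entries -4, -3/4.
So there are 2 negative pivots.

(0, 2, 0)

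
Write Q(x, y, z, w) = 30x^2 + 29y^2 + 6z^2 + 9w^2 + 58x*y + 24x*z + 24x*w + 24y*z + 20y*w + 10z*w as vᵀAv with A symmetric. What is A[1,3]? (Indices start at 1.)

12

The coefficient of x·z in Q is 24. For a symmetric A this equals A[1,3] + A[3,1] = 2·A[1,3].
So A[1,3] = 24/2 = 12.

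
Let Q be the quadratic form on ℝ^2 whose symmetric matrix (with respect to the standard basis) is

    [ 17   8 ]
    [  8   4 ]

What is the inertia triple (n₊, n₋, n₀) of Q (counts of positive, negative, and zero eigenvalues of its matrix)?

(2, 0, 0)

Congruent diagonalization of A (simultaneous row and column reduction) yields pivots 17, 4/17.
So there are 2 positive pivots.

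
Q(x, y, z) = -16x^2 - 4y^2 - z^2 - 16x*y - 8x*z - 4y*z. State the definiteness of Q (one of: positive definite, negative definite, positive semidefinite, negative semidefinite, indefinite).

negative semidefinite

The symmetric matrix is A = [[-16, -8, -4], [-8, -4, -2], [-4, -2, -1]].
Applying the same elementary operations to the rows and columns of A produces a congruent diagonal matrix with entries -16, 0, 0.
Counting signs: 1 negative, 2 zero.
Hence Q is negative semidefinite.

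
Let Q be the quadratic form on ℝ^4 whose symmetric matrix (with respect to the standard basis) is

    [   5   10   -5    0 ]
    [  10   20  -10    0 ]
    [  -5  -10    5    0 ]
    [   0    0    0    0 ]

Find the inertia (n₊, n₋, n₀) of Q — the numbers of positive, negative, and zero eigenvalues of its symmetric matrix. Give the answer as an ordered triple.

(1, 0, 3)

Symmetric row and column elimination reduces A to a congruent diagonal form with pivots 5, 0, 0, 0.
So there are 1 positive, 3 zero pivots.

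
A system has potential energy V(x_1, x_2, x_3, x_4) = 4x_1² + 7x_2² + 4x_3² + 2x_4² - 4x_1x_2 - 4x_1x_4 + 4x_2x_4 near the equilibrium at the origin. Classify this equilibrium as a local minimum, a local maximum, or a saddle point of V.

The Hessian at the origin is H = [[8, -4, 0, -4], [-4, 14, 0, 4], [0, 0, 8, 0], [-4, 4, 0, 4]].
An LDLᵀ factorisation of H has diagonal entries 8, 12, 8, 5/3.
That gives 4 positive pivots.
H is positive definite, so the origin is a strict local minimum.

local minimum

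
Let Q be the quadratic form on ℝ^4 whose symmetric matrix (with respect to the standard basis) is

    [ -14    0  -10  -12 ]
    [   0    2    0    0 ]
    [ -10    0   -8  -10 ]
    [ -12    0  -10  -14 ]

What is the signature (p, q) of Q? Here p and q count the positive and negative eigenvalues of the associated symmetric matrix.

Congruent diagonalization of A (simultaneous row and column reduction) yields pivots -14, 2, -6/7, -4/3.
So there are 1 positive, 3 negative pivots.

(1, 3)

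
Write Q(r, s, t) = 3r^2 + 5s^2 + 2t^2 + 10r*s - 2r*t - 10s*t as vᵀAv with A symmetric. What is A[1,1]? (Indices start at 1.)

3

The coefficient of r^2 in Q is 3, and that is exactly A[1,1].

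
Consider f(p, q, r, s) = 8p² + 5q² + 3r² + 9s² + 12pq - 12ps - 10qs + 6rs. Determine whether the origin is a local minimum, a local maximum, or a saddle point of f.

local minimum

The Hessian at the origin is H = [[16, 12, 0, -12], [12, 10, 0, -10], [0, 0, 6, 6], [-12, -10, 6, 18]].
Symmetric row and column elimination reduces H to a congruent diagonal form with pivots 16, 1, 6, 2.
So there are 4 positive pivots.
H is positive definite, so the origin is a strict local minimum.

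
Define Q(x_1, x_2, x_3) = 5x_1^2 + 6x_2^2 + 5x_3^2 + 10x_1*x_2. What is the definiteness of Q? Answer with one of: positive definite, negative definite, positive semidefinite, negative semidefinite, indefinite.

positive definite

The symmetric matrix of Q is A = [[5, 5, 0], [5, 6, 0], [0, 0, 5]].
Leading principal minors: Δ_1 = 5, Δ_2 = 5, Δ_3 = 25.
All leading principal minors are positive, so by Sylvester's criterion Q is positive definite.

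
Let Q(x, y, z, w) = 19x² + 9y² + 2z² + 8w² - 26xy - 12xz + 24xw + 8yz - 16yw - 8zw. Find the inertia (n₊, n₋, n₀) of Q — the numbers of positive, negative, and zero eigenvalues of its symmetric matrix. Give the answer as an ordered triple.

(2, 0, 2)

The symmetric matrix is A = [[19, -13, -6, 12], [-13, 9, 4, -8], [-6, 4, 2, -4], [12, -8, -4, 8]].
Symmetric row and column elimination reduces A to a congruent diagonal form with pivots 19, 2/19, 0, 0.
Counting signs: 2 positive, 2 zero.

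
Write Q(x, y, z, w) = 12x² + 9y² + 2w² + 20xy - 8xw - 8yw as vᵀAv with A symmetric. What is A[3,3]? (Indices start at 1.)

0

The coefficient of z² in Q is 0, and that is exactly A[3,3].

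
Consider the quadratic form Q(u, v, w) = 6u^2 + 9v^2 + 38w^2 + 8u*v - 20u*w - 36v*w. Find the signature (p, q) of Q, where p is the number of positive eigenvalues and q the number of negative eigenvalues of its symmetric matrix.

(3, 0)

The symmetric matrix is A = [[6, 4, -10], [4, 9, -18], [-10, -18, 38]].
Row-reducing A symmetrically gives the diagonal entries 6, 19/3, 20/19.
Counting signs: 3 positive.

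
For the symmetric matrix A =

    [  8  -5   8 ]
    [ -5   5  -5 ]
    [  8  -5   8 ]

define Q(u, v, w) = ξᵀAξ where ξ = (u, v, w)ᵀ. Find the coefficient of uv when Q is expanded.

The coefficient of uv is A[1,2] + A[2,1] = 2·(-5) = -10.

-10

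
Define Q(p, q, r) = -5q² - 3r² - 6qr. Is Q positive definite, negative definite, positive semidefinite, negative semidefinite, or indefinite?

Write A = [[0, 0, 0], [0, -5, -3], [0, -3, -3]].
Applying the same elementary operations to the rows and columns of A produces a congruent diagonal matrix with entries 0, -5, -6/5.
That gives 2 negative, 1 zero pivots.
Hence Q is negative semidefinite.

negative semidefinite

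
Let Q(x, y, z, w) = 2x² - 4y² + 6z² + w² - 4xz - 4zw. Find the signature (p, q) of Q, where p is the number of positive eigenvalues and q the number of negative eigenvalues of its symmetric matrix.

(2, 1)

The symmetric matrix is A = [[2, 0, -2, 0], [0, -4, 0, 0], [-2, 0, 6, -2], [0, 0, -2, 1]].
Congruent diagonalization of A (simultaneous row and column reduction) yields pivots 2, -4, 4, 0.
That gives 2 positive, 1 negative, 1 zero pivots.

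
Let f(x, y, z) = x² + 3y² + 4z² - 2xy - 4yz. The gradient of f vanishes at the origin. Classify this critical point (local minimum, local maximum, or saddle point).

local minimum

The Hessian at the origin is H = [[2, -2, 0], [-2, 6, -4], [0, -4, 8]].
Congruent diagonalization of H (simultaneous row and column reduction) yields pivots 2, 4, 4.
Counting signs: 3 positive.
H is positive definite, so the origin is a strict local minimum.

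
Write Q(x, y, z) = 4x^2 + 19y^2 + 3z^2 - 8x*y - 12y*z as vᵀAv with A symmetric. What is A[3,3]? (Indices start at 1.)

3

The coefficient of z^2 in Q is 3, and that is exactly A[3,3].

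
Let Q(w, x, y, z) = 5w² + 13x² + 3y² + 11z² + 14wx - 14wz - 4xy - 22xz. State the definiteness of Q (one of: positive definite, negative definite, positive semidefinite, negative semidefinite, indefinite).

The associated matrix is A = [[5, 7, 0, -7], [7, 13, -2, -11], [0, -2, 3, 0], [-7, -11, 0, 11]].
Applying the same elementary operations to the rows and columns of A produces a congruent diagonal matrix with entries 5, 16/5, 7/4, 3/7.
Counting signs: 4 positive.
Hence Q is positive definite.

positive definite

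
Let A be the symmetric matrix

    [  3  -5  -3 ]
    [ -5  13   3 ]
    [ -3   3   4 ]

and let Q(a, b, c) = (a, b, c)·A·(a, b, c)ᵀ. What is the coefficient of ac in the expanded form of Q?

The coefficient of ac is A[1,3] + A[3,1] = 2·(-3) = -6.

-6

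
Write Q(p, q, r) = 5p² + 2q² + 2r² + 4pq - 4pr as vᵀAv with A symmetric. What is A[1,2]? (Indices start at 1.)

The coefficient of p·q in Q is 4. For a symmetric A this equals A[1,2] + A[2,1] = 2·A[1,2].
So A[1,2] = 4/2 = 2.

2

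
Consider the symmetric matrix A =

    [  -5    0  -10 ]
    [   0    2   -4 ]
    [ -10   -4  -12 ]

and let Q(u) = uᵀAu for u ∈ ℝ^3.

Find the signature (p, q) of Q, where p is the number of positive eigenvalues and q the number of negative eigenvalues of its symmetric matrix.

Row-reducing A symmetrically gives the diagonal entries -5, 2, 0.
Counting signs: 1 positive, 1 negative, 1 zero.

(1, 1)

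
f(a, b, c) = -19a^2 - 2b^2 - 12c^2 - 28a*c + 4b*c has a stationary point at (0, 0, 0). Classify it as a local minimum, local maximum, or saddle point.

The Hessian at the origin is H = [[-38, 0, -28], [0, -4, 4], [-28, 4, -24]].
Applying the same elementary operations to the rows and columns of H produces a congruent diagonal matrix with entries -38, -4, 12/19.
That gives 1 positive, 2 negative pivots.
H is indefinite, so the origin is a saddle point.

saddle point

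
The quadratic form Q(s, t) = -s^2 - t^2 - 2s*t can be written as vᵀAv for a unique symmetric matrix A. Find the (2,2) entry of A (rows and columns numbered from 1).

The coefficient of t^2 in Q is -1, and that is exactly A[2,2].

-1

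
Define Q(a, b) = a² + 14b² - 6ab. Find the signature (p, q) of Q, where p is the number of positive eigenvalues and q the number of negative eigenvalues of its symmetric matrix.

(2, 0)

The associated matrix is A = [[1, -3], [-3, 14]].
Symmetric row and column elimination reduces A to a congruent diagonal form with pivots 1, 5.
That gives 2 positive pivots.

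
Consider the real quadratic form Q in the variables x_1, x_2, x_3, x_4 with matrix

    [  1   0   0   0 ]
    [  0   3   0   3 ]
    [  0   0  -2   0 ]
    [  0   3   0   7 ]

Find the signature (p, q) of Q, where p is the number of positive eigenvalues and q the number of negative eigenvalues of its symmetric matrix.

Row-reducing A symmetrically gives the diagonal entries 1, 3, -2, 4.
That gives 3 positive, 1 negative pivots.

(3, 1)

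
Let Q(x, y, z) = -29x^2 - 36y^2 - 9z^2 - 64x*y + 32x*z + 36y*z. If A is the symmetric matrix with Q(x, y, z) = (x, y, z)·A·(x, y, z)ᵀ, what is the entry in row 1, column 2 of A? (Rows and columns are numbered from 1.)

-32

The coefficient of x·y in Q is -64. For a symmetric A this equals A[1,2] + A[2,1] = 2·A[1,2].
So A[1,2] = -64/2 = -32.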